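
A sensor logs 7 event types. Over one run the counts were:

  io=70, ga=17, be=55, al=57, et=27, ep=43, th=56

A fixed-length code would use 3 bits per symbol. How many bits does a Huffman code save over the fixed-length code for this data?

Fixed-length: 3 bits × 325 symbols = 975 bits.
Huffman merges:
ga(17) + et(27) → 44
ep(43) + 44 → 87
be(55) + th(56) → 111
al(57) + io(70) → 127
87 + 111 → 198
127 + 198 → 325
Huffman total = 44 + 87 + 111 + 127 + 198 + 325 = 892 bits.
Saving = 975 − 892 = 83 bits.

83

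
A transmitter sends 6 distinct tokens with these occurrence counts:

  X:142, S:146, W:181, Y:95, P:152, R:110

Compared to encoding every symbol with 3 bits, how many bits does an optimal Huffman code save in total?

Fixed-length: 3 bits × 826 symbols = 2478 bits.
Huffman merges:
merge Y(95) and R(110): 205
merge X(142) and S(146): 288
merge P(152) and W(181): 333
merge 205 and 288: 493
merge 333 and 493: 826
Huffman total = 205 + 288 + 333 + 493 + 826 = 2145 bits.
Saving = 2478 − 2145 = 333 bits.

333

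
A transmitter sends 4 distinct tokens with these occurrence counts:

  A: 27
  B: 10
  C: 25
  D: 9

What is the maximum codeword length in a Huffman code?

Merge the two lowest-weight nodes at each step:
combine D(9), B(10) → 19
combine 19, C(25) → 44
combine A(27), 44 → 71
The first pair merged (D, B) ends up deepest, at depth 3.

3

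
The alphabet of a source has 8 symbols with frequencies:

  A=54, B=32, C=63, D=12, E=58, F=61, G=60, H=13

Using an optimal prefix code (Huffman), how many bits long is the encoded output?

Merge the two smallest weights repeatedly:
combine D(12), H(13) → 25
combine 25, B(32) → 57
combine A(54), 57 → 111
combine E(58), G(60) → 118
combine F(61), C(63) → 124
combine 111, 118 → 229
combine 124, 229 → 353
The encoded length is the sum of every internal node's weight: 25 + 57 + 111 + 118 + 124 + 229 + 353 = 1017 bits.

1017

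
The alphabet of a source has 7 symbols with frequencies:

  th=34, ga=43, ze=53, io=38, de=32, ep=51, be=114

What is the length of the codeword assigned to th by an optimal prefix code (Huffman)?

3

Build the tree from the bottom:
de(32) + th(34) → 66
io(38) + ga(43) → 81
ep(51) + ze(53) → 104
66 + 81 → 147
104 + be(114) → 218
147 + 218 → 365
th sits 3 levels below the root, so its codeword is 3 bits.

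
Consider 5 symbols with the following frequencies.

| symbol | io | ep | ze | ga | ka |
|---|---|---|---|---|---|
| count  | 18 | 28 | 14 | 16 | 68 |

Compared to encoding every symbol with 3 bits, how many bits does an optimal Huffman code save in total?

136

Fixed-length: 3 bits × 144 symbols = 432 bits.
Huffman merges:
ze(14) + ga(16) → 30
io(18) + ep(28) → 46
30 + 46 → 76
ka(68) + 76 → 144
Huffman total = 30 + 46 + 76 + 144 = 296 bits.
Saving = 432 − 296 = 136 bits.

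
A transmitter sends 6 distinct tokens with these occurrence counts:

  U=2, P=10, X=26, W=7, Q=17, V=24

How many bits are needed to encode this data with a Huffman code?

200

Merge the two smallest weights repeatedly:
combine U(2), W(7) → 9
combine 9, P(10) → 19
combine Q(17), 19 → 36
combine V(24), X(26) → 50
combine 36, 50 → 86
The encoded length is the sum of every internal node's weight: 9 + 19 + 36 + 50 + 86 = 200 bits.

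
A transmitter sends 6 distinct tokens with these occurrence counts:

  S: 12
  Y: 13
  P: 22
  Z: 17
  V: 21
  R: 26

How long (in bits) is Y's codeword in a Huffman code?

Build the tree from the bottom:
combine S(12), Y(13) → 25
combine Z(17), V(21) → 38
combine P(22), 25 → 47
combine R(26), 38 → 64
combine 47, 64 → 111
Y's leaf is at depth 3, giving a 3-bit codeword.

3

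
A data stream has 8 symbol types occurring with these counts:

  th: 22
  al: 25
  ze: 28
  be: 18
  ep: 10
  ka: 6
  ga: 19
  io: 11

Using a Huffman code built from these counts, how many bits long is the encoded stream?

405

Merge the two smallest weights repeatedly:
merge ka(6) and ep(10): 16
merge io(11) and 16: 27
merge be(18) and ga(19): 37
merge th(22) and al(25): 47
merge 27 and ze(28): 55
merge 37 and 47: 84
merge 55 and 84: 139
Total encoded bits = sum of merged weights = 16 + 27 + 37 + 47 + 55 + 84 + 139 = 405.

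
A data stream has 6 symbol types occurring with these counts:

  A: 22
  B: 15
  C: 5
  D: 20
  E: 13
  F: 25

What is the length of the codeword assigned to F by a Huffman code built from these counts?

2

Huffman merges, smallest pair first:
merge C(5) and E(13): 18
merge B(15) and 18: 33
merge D(20) and A(22): 42
merge F(25) and 33: 58
merge 42 and 58: 100
The subtree containing F is merged 2 times, so code length = 2.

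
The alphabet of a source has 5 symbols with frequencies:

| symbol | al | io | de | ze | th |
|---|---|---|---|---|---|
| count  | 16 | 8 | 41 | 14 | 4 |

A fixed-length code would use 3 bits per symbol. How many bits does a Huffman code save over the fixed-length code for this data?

86

Fixed-length: 3 bits × 83 symbols = 249 bits.
Huffman merges:
merge th(4) and io(8): 12
merge 12 and ze(14): 26
merge al(16) and 26: 42
merge de(41) and 42: 83
Huffman total = 12 + 26 + 42 + 83 = 163 bits.
Saving = 249 − 163 = 86 bits.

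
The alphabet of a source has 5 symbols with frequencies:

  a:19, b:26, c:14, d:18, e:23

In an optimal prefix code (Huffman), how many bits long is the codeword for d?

Repeatedly merge the two smallest:
merge c(14) and d(18): 32
merge a(19) and e(23): 42
merge b(26) and 32: 58
merge 42 and 58: 100
d sits 3 levels below the root, so its codeword is 3 bits.

3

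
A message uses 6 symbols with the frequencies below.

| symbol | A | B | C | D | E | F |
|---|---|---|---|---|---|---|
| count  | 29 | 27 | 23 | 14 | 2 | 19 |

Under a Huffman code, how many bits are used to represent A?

2

Huffman merges, smallest pair first:
combine E(2), D(14) → 16
combine 16, F(19) → 35
combine C(23), B(27) → 50
combine A(29), 35 → 64
combine 50, 64 → 114
A's leaf is at depth 2, giving a 2-bit codeword.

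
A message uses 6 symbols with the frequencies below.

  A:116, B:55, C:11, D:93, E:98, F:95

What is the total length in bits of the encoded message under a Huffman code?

1161

Greedily combine the two least-frequent nodes:
combine C(11), B(55) → 66
combine 66, D(93) → 159
combine F(95), E(98) → 193
combine A(116), 159 → 275
combine 193, 275 → 468
The encoded length is the sum of every internal node's weight: 66 + 159 + 193 + 275 + 468 = 1161 bits.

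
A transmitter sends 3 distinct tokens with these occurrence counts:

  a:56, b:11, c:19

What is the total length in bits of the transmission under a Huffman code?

116

Build the Huffman tree bottom-up:
merge b(11) and c(19): 30
merge 30 and a(56): 86
Total encoded bits = sum of merged weights = 30 + 86 = 116.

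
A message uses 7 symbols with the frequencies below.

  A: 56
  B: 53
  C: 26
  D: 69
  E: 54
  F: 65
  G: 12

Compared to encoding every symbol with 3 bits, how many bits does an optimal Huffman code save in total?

Fixed-length: 3 bits × 335 symbols = 1005 bits.
Huffman merges:
merge G(12) and C(26): 38
merge 38 and B(53): 91
merge E(54) and A(56): 110
merge F(65) and D(69): 134
merge 91 and 110: 201
merge 134 and 201: 335
Huffman total = 38 + 91 + 110 + 134 + 201 + 335 = 909 bits.
Saving = 1005 − 909 = 96 bits.

96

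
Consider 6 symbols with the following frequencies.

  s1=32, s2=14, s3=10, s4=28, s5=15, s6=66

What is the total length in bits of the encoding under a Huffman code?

387

Build the Huffman tree bottom-up:
merge s3(10) and s2(14): 24
merge s5(15) and 24: 39
merge s4(28) and s1(32): 60
merge 39 and 60: 99
merge s6(66) and 99: 165
Total encoded bits = sum of merged weights = 24 + 39 + 60 + 99 + 165 = 387.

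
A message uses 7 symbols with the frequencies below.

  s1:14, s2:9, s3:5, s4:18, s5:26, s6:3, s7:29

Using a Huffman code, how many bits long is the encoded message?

264

Merge the two smallest weights repeatedly:
s6(3) + s3(5) → 8
8 + s2(9) → 17
s1(14) + 17 → 31
s4(18) + s5(26) → 44
s7(29) + 31 → 60
44 + 60 → 104
Total encoded bits = sum of merged weights = 8 + 17 + 31 + 44 + 60 + 104 = 264.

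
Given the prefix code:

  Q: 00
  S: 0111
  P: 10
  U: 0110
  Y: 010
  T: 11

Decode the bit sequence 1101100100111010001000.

Read left to right; each codeword is recognised as soon as it completes (prefix code):
  11→T | 0110→U | 010→Y | 0111→S | 010→Y | 00→Q | 10→P | 00→Q
Decoded message: TUYSYQPQ

TUYSYQPQ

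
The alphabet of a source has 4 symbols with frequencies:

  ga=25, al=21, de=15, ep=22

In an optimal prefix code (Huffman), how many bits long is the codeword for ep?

2

Huffman merges, smallest pair first:
combine de(15), al(21) → 36
combine ep(22), ga(25) → 47
combine 36, 47 → 83
ep sits 2 levels below the root, so its codeword is 2 bits.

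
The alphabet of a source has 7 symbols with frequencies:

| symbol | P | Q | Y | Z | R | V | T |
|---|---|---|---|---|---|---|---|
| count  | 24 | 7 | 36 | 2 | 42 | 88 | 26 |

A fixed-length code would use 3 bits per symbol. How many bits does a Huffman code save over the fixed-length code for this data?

134

Fixed-length: 3 bits × 225 symbols = 675 bits.
Huffman merges:
combine Z(2), Q(7) → 9
combine 9, P(24) → 33
combine T(26), 33 → 59
combine Y(36), R(42) → 78
combine 59, 78 → 137
combine V(88), 137 → 225
Huffman total = 9 + 33 + 59 + 78 + 137 + 225 = 541 bits.
Saving = 675 − 541 = 134 bits.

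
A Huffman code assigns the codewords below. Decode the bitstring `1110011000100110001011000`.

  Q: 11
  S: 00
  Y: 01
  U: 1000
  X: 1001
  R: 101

QXUXURU

Read left to right; each codeword is recognised as soon as it completes (prefix code):
  11→Q | 1001→X | 1000→U | 1001→X | 1000→U | 101→R | 1000→U
Decoded message: QXUXURU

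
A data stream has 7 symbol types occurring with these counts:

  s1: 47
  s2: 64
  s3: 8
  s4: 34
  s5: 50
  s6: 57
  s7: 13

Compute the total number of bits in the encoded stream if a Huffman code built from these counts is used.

719

Greedily combine the two least-frequent nodes:
s3(8) + s7(13) → 21
21 + s4(34) → 55
s1(47) + s5(50) → 97
55 + s6(57) → 112
s2(64) + 97 → 161
112 + 161 → 273
The encoded length is the sum of every internal node's weight: 21 + 55 + 97 + 112 + 161 + 273 = 719 bits.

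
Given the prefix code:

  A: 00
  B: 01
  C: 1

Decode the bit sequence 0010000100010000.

ACAACABAA

Read left to right; each codeword is recognised as soon as it completes (prefix code):
  00→A | 1→C | 00→A | 00→A | 1→C | 00→A | 01→B | 00→A | 00→A
Decoded message: ACAACABAA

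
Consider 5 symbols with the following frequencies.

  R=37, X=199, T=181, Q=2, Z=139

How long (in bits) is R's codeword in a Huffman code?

4

Build the tree from the bottom:
merge Q(2) and R(37): 39
merge 39 and Z(139): 178
merge 178 and T(181): 359
merge X(199) and 359: 558
R's leaf is at depth 4, giving a 4-bit codeword.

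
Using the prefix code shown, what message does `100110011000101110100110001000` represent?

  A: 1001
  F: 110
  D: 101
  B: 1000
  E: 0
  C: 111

Read left to right; each codeword is recognised as soon as it completes (prefix code):
  1001→A | 1001→A | 1000→B | 101→D | 110→F | 1001→A | 1000→B | 1000→B
Decoded message: AABDFABB

AABDFABB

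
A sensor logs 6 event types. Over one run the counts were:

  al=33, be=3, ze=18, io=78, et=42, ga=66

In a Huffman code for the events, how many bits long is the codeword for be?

4

Build the tree from the bottom:
merge be(3) and ze(18): 21
merge 21 and al(33): 54
merge et(42) and 54: 96
merge ga(66) and io(78): 144
merge 96 and 144: 240
The subtree containing be is merged 4 times, so code length = 4.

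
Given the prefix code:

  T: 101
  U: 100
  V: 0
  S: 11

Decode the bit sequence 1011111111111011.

Read left to right; each codeword is recognised as soon as it completes (prefix code):
  101→T | 11→S | 11→S | 11→S | 11→S | 11→S | 0→V | 11→S
Decoded message: TSSSSSVS

TSSSSSVS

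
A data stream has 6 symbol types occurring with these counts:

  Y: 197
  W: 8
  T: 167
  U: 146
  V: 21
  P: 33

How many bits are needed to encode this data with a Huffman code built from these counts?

1235

Merge the two smallest weights repeatedly:
merge W(8) and V(21): 29
merge 29 and P(33): 62
merge 62 and U(146): 208
merge T(167) and Y(197): 364
merge 208 and 364: 572
Each symbol's bit-cost is frequency × depth; summing gives 1235 bits (equivalently 29 + 62 + 208 + 364 + 572).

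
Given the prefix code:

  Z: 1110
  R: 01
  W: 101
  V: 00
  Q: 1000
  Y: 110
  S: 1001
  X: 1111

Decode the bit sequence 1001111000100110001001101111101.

SZVSQSWXR

Read left to right; each codeword is recognised as soon as it completes (prefix code):
  1001→S | 1110→Z | 00→V | 1001→S | 1000→Q | 1001→S | 101→W | 1111→X | 01→R
Decoded message: SZVSQSWXR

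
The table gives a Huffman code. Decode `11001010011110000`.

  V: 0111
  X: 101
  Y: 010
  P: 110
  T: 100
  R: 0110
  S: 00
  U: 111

PYTUTS

Read left to right; each codeword is recognised as soon as it completes (prefix code):
  110→P | 010→Y | 100→T | 111→U | 100→T | 00→S
Decoded message: PYTUTS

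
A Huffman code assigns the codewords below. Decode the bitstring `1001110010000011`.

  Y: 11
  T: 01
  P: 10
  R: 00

PTYRPRRY

Read left to right; each codeword is recognised as soon as it completes (prefix code):
  10→P | 01→T | 11→Y | 00→R | 10→P | 00→R | 00→R | 11→Y
Decoded message: PTYRPRRY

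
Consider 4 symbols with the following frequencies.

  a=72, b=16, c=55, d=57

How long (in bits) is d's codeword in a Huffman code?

2

Repeatedly merge the two smallest:
merge b(16) and c(55): 71
merge d(57) and 71: 128
merge a(72) and 128: 200
The subtree containing d is merged 2 times, so code length = 2.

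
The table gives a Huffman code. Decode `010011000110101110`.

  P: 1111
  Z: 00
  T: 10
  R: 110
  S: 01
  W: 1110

Read left to right; each codeword is recognised as soon as it completes (prefix code):
  01→S | 00→Z | 110→R | 00→Z | 110→R | 10→T | 1110→W
Decoded message: SZRZRTW

SZRZRTW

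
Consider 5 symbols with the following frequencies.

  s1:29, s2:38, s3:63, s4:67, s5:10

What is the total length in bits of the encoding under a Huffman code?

453

Greedily combine the two least-frequent nodes:
s5(10) + s1(29) → 39
s2(38) + 39 → 77
s3(63) + s4(67) → 130
77 + 130 → 207
Each symbol's bit-cost is frequency × depth; summing gives 453 bits (equivalently 39 + 77 + 130 + 207).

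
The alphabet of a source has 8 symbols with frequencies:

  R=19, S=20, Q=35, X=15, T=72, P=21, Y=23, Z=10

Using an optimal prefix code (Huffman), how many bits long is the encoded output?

Build the Huffman tree bottom-up:
combine Z(10), X(15) → 25
combine R(19), S(20) → 39
combine P(21), Y(23) → 44
combine 25, Q(35) → 60
combine 39, 44 → 83
combine 60, T(72) → 132
combine 83, 132 → 215
Total encoded bits = sum of merged weights = 25 + 39 + 44 + 60 + 83 + 132 + 215 = 598.

598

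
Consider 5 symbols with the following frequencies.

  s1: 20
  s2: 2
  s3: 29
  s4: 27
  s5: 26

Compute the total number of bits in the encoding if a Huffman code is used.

230

Greedily combine the two least-frequent nodes:
combine s2(2), s1(20) → 22
combine 22, s5(26) → 48
combine s4(27), s3(29) → 56
combine 48, 56 → 104
Total encoded bits = sum of merged weights = 22 + 48 + 56 + 104 = 230.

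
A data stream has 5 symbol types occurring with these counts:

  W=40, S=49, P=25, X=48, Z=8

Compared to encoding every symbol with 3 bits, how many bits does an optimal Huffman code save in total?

Fixed-length: 3 bits × 170 symbols = 510 bits.
Huffman merges:
Z(8) + P(25) → 33
33 + W(40) → 73
X(48) + S(49) → 97
73 + 97 → 170
Huffman total = 33 + 73 + 97 + 170 = 373 bits.
Saving = 510 − 373 = 137 bits.

137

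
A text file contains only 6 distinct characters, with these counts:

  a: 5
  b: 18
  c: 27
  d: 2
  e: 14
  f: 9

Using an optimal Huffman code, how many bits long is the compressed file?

173

Greedily combine the two least-frequent nodes:
combine d(2), a(5) → 7
combine 7, f(9) → 16
combine e(14), 16 → 30
combine b(18), c(27) → 45
combine 30, 45 → 75
Each symbol's bit-cost is frequency × depth; summing gives 173 bits (equivalently 7 + 16 + 30 + 45 + 75).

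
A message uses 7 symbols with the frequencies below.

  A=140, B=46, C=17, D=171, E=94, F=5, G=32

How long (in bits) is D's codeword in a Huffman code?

Build the tree from the bottom:
F(5) + C(17) → 22
22 + G(32) → 54
B(46) + 54 → 100
E(94) + 100 → 194
A(140) + D(171) → 311
194 + 311 → 505
The subtree containing D is merged 2 times, so code length = 2.

2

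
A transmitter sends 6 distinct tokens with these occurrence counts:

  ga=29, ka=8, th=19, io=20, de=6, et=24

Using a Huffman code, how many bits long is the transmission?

Build the Huffman tree bottom-up:
combine de(6), ka(8) → 14
combine 14, th(19) → 33
combine io(20), et(24) → 44
combine ga(29), 33 → 62
combine 44, 62 → 106
Total encoded bits = sum of merged weights = 14 + 33 + 44 + 62 + 106 = 259.

259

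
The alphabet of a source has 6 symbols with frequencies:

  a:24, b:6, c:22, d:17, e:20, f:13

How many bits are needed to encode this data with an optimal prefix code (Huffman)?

Greedily combine the two least-frequent nodes:
combine b(6), f(13) → 19
combine d(17), 19 → 36
combine e(20), c(22) → 42
combine a(24), 36 → 60
combine 42, 60 → 102
Each symbol's bit-cost is frequency × depth; summing gives 259 bits (equivalently 19 + 36 + 42 + 60 + 102).

259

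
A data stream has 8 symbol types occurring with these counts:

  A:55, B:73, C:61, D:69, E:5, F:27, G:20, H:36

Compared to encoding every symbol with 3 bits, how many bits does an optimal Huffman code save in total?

Fixed-length: 3 bits × 346 symbols = 1038 bits.
Huffman merges:
E(5) + G(20) → 25
25 + F(27) → 52
H(36) + 52 → 88
A(55) + C(61) → 116
D(69) + B(73) → 142
88 + 116 → 204
142 + 204 → 346
Huffman total = 25 + 52 + 88 + 116 + 142 + 204 + 346 = 973 bits.
Saving = 1038 − 973 = 65 bits.

65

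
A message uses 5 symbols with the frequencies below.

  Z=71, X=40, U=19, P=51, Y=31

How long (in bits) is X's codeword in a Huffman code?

2

Build the tree from the bottom:
merge U(19) and Y(31): 50
merge X(40) and 50: 90
merge P(51) and Z(71): 122
merge 90 and 122: 212
X sits 2 levels below the root, so its codeword is 2 bits.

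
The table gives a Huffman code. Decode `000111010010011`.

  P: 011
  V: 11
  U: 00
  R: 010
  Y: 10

UPYYRP

Read left to right; each codeword is recognised as soon as it completes (prefix code):
  00→U | 011→P | 10→Y | 10→Y | 010→R | 011→P
Decoded message: UPYYRP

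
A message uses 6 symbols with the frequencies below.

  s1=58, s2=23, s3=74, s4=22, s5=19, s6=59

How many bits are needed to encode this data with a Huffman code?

Merge the two smallest weights repeatedly:
s5(19) + s4(22) → 41
s2(23) + 41 → 64
s1(58) + s6(59) → 117
64 + s3(74) → 138
117 + 138 → 255
The encoded length is the sum of every internal node's weight: 41 + 64 + 117 + 138 + 255 = 615 bits.

615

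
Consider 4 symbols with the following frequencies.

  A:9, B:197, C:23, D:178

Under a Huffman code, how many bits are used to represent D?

2

Huffman merges, smallest pair first:
A(9) + C(23) → 32
32 + D(178) → 210
B(197) + 210 → 407
D's leaf is at depth 2, giving a 2-bit codeword.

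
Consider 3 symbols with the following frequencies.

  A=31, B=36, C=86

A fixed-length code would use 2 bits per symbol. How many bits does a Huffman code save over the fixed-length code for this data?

86

Fixed-length: 2 bits × 153 symbols = 306 bits.
Huffman merges:
combine A(31), B(36) → 67
combine 67, C(86) → 153
Huffman total = 67 + 153 = 220 bits.
Saving = 306 − 220 = 86 bits.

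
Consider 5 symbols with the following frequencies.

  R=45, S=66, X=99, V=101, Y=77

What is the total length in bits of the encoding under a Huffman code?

887

Build the Huffman tree bottom-up:
R(45) + S(66) → 111
Y(77) + X(99) → 176
V(101) + 111 → 212
176 + 212 → 388
Each symbol's bit-cost is frequency × depth; summing gives 887 bits (equivalently 111 + 176 + 212 + 388).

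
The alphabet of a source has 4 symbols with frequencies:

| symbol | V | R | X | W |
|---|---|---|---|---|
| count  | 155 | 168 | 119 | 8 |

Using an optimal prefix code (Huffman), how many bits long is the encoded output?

Merge the two smallest weights repeatedly:
merge W(8) and X(119): 127
merge 127 and V(155): 282
merge R(168) and 282: 450
The encoded length is the sum of every internal node's weight: 127 + 282 + 450 = 859 bits.

859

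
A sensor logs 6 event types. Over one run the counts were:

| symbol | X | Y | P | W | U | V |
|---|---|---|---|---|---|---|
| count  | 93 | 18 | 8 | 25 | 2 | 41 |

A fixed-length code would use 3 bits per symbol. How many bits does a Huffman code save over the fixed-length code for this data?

189

Fixed-length: 3 bits × 187 symbols = 561 bits.
Huffman merges:
U(2) + P(8) → 10
10 + Y(18) → 28
W(25) + 28 → 53
V(41) + 53 → 94
X(93) + 94 → 187
Huffman total = 10 + 28 + 53 + 94 + 187 = 372 bits.
Saving = 561 − 372 = 189 bits.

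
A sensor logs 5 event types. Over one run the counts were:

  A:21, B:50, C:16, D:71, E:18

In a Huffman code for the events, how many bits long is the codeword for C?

4

Build the tree from the bottom:
C(16) + E(18) → 34
A(21) + 34 → 55
B(50) + 55 → 105
D(71) + 105 → 176
C's leaf is at depth 4, giving a 4-bit codeword.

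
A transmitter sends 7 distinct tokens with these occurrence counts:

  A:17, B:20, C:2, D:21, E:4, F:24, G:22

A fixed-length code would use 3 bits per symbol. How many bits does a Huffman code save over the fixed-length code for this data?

Fixed-length: 3 bits × 110 symbols = 330 bits.
Huffman merges:
C(2) + E(4) → 6
6 + A(17) → 23
B(20) + D(21) → 41
G(22) + 23 → 45
F(24) + 41 → 65
45 + 65 → 110
Huffman total = 6 + 23 + 41 + 45 + 65 + 110 = 290 bits.
Saving = 330 − 290 = 40 bits.

40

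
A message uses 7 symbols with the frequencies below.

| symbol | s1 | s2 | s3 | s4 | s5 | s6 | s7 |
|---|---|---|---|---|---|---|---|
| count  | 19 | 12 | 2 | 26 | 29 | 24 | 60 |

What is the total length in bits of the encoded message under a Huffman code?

441

Greedily combine the two least-frequent nodes:
combine s3(2), s2(12) → 14
combine 14, s1(19) → 33
combine s6(24), s4(26) → 50
combine s5(29), 33 → 62
combine 50, s7(60) → 110
combine 62, 110 → 172
Total encoded bits = sum of merged weights = 14 + 33 + 50 + 62 + 110 + 172 = 441.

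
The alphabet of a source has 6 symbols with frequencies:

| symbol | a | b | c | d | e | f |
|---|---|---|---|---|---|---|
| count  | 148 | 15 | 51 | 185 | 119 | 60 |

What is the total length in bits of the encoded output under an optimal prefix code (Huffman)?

Merge the two smallest weights repeatedly:
merge b(15) and c(51): 66
merge f(60) and 66: 126
merge e(119) and 126: 245
merge a(148) and d(185): 333
merge 245 and 333: 578
The encoded length is the sum of every internal node's weight: 66 + 126 + 245 + 333 + 578 = 1348 bits.

1348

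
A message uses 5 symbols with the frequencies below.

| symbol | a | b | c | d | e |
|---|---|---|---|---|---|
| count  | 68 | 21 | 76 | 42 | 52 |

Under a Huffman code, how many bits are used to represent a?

Repeatedly merge the two smallest:
b(21) + d(42) → 63
e(52) + 63 → 115
a(68) + c(76) → 144
115 + 144 → 259
a sits 2 levels below the root, so its codeword is 2 bits.

2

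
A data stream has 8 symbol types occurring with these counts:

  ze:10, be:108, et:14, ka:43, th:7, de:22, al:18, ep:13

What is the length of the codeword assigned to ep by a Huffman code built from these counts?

4

Build the tree from the bottom:
th(7) + ze(10) → 17
ep(13) + et(14) → 27
17 + al(18) → 35
de(22) + 27 → 49
35 + ka(43) → 78
49 + 78 → 127
be(108) + 127 → 235
ep sits 4 levels below the root, so its codeword is 4 bits.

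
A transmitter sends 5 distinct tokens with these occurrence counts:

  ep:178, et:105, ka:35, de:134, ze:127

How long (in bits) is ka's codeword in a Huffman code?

Build the tree from the bottom:
combine ka(35), et(105) → 140
combine ze(127), de(134) → 261
combine 140, ep(178) → 318
combine 261, 318 → 579
ka sits 3 levels below the root, so its codeword is 3 bits.

3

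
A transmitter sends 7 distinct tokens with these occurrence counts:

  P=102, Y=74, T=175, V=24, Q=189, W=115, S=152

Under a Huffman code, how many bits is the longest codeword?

4

Merge the two lowest-weight nodes at each step:
V(24) + Y(74) → 98
98 + P(102) → 200
W(115) + S(152) → 267
T(175) + Q(189) → 364
200 + 267 → 467
364 + 467 → 831
Maximum depth reached is 4.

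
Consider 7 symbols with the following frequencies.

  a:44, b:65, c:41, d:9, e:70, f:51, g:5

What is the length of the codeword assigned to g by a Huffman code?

4

Repeatedly merge the two smallest:
combine g(5), d(9) → 14
combine 14, c(41) → 55
combine a(44), f(51) → 95
combine 55, b(65) → 120
combine e(70), 95 → 165
combine 120, 165 → 285
The subtree containing g is merged 4 times, so code length = 4.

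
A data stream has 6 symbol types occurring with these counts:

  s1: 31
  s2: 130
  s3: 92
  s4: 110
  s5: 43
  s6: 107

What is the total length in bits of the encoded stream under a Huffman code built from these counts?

Merge the two smallest weights repeatedly:
merge s1(31) and s5(43): 74
merge 74 and s3(92): 166
merge s6(107) and s4(110): 217
merge s2(130) and 166: 296
merge 217 and 296: 513
The encoded length is the sum of every internal node's weight: 74 + 166 + 217 + 296 + 513 = 1266 bits.

1266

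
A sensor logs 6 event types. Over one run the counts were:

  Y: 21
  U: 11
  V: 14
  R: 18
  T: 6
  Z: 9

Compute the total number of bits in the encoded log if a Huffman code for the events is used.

Greedily combine the two least-frequent nodes:
merge T(6) and Z(9): 15
merge U(11) and V(14): 25
merge 15 and R(18): 33
merge Y(21) and 25: 46
merge 33 and 46: 79
The encoded length is the sum of every internal node's weight: 15 + 25 + 33 + 46 + 79 = 198 bits.

198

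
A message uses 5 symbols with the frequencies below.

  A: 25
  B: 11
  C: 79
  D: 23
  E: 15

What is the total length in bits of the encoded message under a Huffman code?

301

Greedily combine the two least-frequent nodes:
B(11) + E(15) → 26
D(23) + A(25) → 48
26 + 48 → 74
74 + C(79) → 153
Total encoded bits = sum of merged weights = 26 + 48 + 74 + 153 = 301.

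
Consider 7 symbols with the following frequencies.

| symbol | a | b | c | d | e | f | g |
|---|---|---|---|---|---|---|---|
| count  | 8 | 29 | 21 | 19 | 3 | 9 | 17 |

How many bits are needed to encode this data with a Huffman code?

Build the Huffman tree bottom-up:
combine e(3), a(8) → 11
combine f(9), 11 → 20
combine g(17), d(19) → 36
combine 20, c(21) → 41
combine b(29), 36 → 65
combine 41, 65 → 106
The encoded length is the sum of every internal node's weight: 11 + 20 + 36 + 41 + 65 + 106 = 279 bits.

279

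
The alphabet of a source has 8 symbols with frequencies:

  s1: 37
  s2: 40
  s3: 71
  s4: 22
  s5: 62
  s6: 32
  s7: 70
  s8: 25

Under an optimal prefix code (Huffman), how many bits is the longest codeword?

4

Merge the two lowest-weight nodes at each step:
merge s4(22) and s8(25): 47
merge s6(32) and s1(37): 69
merge s2(40) and 47: 87
merge s5(62) and 69: 131
merge s7(70) and s3(71): 141
merge 87 and 131: 218
merge 141 and 218: 359
The first pair merged (s4, s8) ends up deepest, at depth 4.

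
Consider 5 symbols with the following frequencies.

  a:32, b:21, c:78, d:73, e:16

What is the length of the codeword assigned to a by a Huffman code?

3

Build the tree from the bottom:
merge e(16) and b(21): 37
merge a(32) and 37: 69
merge 69 and d(73): 142
merge c(78) and 142: 220
The subtree containing a is merged 3 times, so code length = 3.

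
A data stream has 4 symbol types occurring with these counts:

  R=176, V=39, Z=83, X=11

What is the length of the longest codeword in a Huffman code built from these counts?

Merge the two lowest-weight nodes at each step:
merge X(11) and V(39): 50
merge 50 and Z(83): 133
merge 133 and R(176): 309
Maximum depth reached is 3.

3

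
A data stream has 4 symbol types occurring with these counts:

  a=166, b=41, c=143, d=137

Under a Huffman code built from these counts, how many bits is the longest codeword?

2

Merge the two lowest-weight nodes at each step:
combine b(41), d(137) → 178
combine c(143), a(166) → 309
combine 178, 309 → 487
The first pair merged (b, d) ends up deepest, at depth 2.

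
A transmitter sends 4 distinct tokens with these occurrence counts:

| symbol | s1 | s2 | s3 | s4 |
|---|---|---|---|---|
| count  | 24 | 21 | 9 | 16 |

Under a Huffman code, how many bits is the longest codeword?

2

Merge the two lowest-weight nodes at each step:
s3(9) + s4(16) → 25
s2(21) + s1(24) → 45
25 + 45 → 70
The first pair merged (s3, s4) ends up deepest, at depth 2.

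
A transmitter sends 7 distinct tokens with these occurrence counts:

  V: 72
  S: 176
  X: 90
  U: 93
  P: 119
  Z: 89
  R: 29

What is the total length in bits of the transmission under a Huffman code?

1810

Merge the two smallest weights repeatedly:
combine R(29), V(72) → 101
combine Z(89), X(90) → 179
combine U(93), 101 → 194
combine P(119), S(176) → 295
combine 179, 194 → 373
combine 295, 373 → 668
Each symbol's bit-cost is frequency × depth; summing gives 1810 bits (equivalently 101 + 179 + 194 + 295 + 373 + 668).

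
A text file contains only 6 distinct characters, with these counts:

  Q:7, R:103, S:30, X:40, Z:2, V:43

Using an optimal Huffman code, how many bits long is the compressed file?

Build the Huffman tree bottom-up:
merge Z(2) and Q(7): 9
merge 9 and S(30): 39
merge 39 and X(40): 79
merge V(43) and 79: 122
merge R(103) and 122: 225
Each symbol's bit-cost is frequency × depth; summing gives 474 bits (equivalently 9 + 39 + 79 + 122 + 225).

474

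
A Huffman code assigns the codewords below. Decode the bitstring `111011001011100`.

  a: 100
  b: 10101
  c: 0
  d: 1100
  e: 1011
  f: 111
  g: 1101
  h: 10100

Read left to right; each codeword is recognised as soon as it completes (prefix code):
  111→f | 0→c | 1100→d | 1011→e | 100→a
Decoded message: fcdea

fcdea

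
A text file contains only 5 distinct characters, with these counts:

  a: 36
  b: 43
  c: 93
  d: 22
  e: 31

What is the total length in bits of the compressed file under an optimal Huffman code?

Greedily combine the two least-frequent nodes:
d(22) + e(31) → 53
a(36) + b(43) → 79
53 + 79 → 132
c(93) + 132 → 225
Total encoded bits = sum of merged weights = 53 + 79 + 132 + 225 = 489.

489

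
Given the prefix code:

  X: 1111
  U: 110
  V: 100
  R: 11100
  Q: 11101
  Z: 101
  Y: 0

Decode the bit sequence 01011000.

Read left to right; each codeword is recognised as soon as it completes (prefix code):
  0→Y | 101→Z | 100→V | 0→Y
Decoded message: YZVY

YZVY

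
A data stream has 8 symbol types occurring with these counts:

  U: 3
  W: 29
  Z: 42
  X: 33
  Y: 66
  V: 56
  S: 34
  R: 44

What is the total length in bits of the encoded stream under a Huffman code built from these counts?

887

Build the Huffman tree bottom-up:
U(3) + W(29) → 32
32 + X(33) → 65
S(34) + Z(42) → 76
R(44) + V(56) → 100
65 + Y(66) → 131
76 + 100 → 176
131 + 176 → 307
Each symbol's bit-cost is frequency × depth; summing gives 887 bits (equivalently 32 + 65 + 76 + 100 + 131 + 176 + 307).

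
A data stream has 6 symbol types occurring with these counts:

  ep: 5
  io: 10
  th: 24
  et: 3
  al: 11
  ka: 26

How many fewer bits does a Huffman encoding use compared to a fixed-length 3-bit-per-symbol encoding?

53

Fixed-length: 3 bits × 79 symbols = 237 bits.
Huffman merges:
combine et(3), ep(5) → 8
combine 8, io(10) → 18
combine al(11), 18 → 29
combine th(24), ka(26) → 50
combine 29, 50 → 79
Huffman total = 8 + 18 + 29 + 50 + 79 = 184 bits.
Saving = 237 − 184 = 53 bits.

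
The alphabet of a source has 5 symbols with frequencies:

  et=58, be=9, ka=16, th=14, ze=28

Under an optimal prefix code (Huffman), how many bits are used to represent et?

Huffman merges, smallest pair first:
merge be(9) and th(14): 23
merge ka(16) and 23: 39
merge ze(28) and 39: 67
merge et(58) and 67: 125
et is a child of the root — depth 1, so its codeword is a single bit.

1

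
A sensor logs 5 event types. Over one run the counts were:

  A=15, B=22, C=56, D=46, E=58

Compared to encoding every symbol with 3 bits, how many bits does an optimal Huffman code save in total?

160

Fixed-length: 3 bits × 197 symbols = 591 bits.
Huffman merges:
combine A(15), B(22) → 37
combine 37, D(46) → 83
combine C(56), E(58) → 114
combine 83, 114 → 197
Huffman total = 37 + 83 + 114 + 197 = 431 bits.
Saving = 591 − 431 = 160 bits.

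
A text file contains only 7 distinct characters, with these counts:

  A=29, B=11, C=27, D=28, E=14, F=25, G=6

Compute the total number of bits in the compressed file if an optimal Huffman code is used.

Build the Huffman tree bottom-up:
merge G(6) and B(11): 17
merge E(14) and 17: 31
merge F(25) and C(27): 52
merge D(28) and A(29): 57
merge 31 and 52: 83
merge 57 and 83: 140
Total encoded bits = sum of merged weights = 17 + 31 + 52 + 57 + 83 + 140 = 380.

380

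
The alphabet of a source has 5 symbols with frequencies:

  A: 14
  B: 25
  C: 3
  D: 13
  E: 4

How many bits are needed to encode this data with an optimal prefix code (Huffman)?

120

Build the Huffman tree bottom-up:
C(3) + E(4) → 7
7 + D(13) → 20
A(14) + 20 → 34
B(25) + 34 → 59
Total encoded bits = sum of merged weights = 7 + 20 + 34 + 59 = 120.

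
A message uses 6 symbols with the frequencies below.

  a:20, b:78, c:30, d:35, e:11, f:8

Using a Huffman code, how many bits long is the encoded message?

409

Merge the two smallest weights repeatedly:
combine f(8), e(11) → 19
combine 19, a(20) → 39
combine c(30), d(35) → 65
combine 39, 65 → 104
combine b(78), 104 → 182
The encoded length is the sum of every internal node's weight: 19 + 39 + 65 + 104 + 182 = 409 bits.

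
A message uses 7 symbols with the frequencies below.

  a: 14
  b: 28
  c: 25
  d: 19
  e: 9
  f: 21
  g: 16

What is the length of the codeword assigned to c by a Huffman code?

Build the tree from the bottom:
e(9) + a(14) → 23
g(16) + d(19) → 35
f(21) + 23 → 44
c(25) + b(28) → 53
35 + 44 → 79
53 + 79 → 132
c's leaf is at depth 2, giving a 2-bit codeword.

2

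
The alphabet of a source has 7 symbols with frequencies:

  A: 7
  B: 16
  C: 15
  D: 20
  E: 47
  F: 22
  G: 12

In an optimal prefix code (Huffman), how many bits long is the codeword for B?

Huffman merges, smallest pair first:
merge A(7) and G(12): 19
merge C(15) and B(16): 31
merge 19 and D(20): 39
merge F(22) and 31: 53
merge 39 and E(47): 86
merge 53 and 86: 139
B's leaf is at depth 3, giving a 3-bit codeword.

3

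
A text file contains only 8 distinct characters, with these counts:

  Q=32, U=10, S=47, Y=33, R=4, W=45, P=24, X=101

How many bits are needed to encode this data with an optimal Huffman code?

792

Greedily combine the two least-frequent nodes:
combine R(4), U(10) → 14
combine 14, P(24) → 38
combine Q(32), Y(33) → 65
combine 38, W(45) → 83
combine S(47), 65 → 112
combine 83, X(101) → 184
combine 112, 184 → 296
Each symbol's bit-cost is frequency × depth; summing gives 792 bits (equivalently 14 + 38 + 65 + 83 + 112 + 184 + 296).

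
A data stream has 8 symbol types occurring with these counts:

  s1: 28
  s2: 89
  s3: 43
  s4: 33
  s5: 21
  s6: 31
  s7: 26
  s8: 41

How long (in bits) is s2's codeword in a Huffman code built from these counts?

2

Repeatedly merge the two smallest:
merge s5(21) and s7(26): 47
merge s1(28) and s6(31): 59
merge s4(33) and s8(41): 74
merge s3(43) and 47: 90
merge 59 and 74: 133
merge s2(89) and 90: 179
merge 133 and 179: 312
s2 sits 2 levels below the root, so its codeword is 2 bits.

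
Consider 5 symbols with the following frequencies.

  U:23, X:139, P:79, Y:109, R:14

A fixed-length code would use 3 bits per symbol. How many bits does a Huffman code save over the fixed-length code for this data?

350

Fixed-length: 3 bits × 364 symbols = 1092 bits.
Huffman merges:
R(14) + U(23) → 37
37 + P(79) → 116
Y(109) + 116 → 225
X(139) + 225 → 364
Huffman total = 37 + 116 + 225 + 364 = 742 bits.
Saving = 1092 − 742 = 350 bits.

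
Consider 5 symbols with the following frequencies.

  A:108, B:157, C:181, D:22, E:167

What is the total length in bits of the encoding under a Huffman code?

1400

Merge the two smallest weights repeatedly:
merge D(22) and A(108): 130
merge 130 and B(157): 287
merge E(167) and C(181): 348
merge 287 and 348: 635
The encoded length is the sum of every internal node's weight: 130 + 287 + 348 + 635 = 1400 bits.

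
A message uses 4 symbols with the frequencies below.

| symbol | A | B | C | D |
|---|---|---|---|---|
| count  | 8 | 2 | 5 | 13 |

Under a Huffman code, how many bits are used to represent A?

2

Huffman merges, smallest pair first:
combine B(2), C(5) → 7
combine 7, A(8) → 15
combine D(13), 15 → 28
The subtree containing A is merged 2 times, so code length = 2.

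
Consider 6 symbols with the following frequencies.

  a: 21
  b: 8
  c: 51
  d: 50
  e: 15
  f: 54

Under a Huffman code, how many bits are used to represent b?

Huffman merges, smallest pair first:
combine b(8), e(15) → 23
combine a(21), 23 → 44
combine 44, d(50) → 94
combine c(51), f(54) → 105
combine 94, 105 → 199
b's leaf is at depth 4, giving a 4-bit codeword.

4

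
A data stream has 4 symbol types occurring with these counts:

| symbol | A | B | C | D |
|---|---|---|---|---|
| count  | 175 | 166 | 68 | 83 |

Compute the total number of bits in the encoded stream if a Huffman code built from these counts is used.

960

Merge the two smallest weights repeatedly:
C(68) + D(83) → 151
151 + B(166) → 317
A(175) + 317 → 492
Each symbol's bit-cost is frequency × depth; summing gives 960 bits (equivalently 151 + 317 + 492).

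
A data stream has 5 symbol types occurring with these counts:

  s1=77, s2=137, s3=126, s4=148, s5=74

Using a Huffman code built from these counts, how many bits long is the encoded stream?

1275

Build the Huffman tree bottom-up:
merge s5(74) and s1(77): 151
merge s3(126) and s2(137): 263
merge s4(148) and 151: 299
merge 263 and 299: 562
Total encoded bits = sum of merged weights = 151 + 263 + 299 + 562 = 1275.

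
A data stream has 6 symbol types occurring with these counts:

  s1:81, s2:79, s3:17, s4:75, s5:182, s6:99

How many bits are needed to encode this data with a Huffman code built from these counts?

1318

Build the Huffman tree bottom-up:
s3(17) + s4(75) → 92
s2(79) + s1(81) → 160
92 + s6(99) → 191
160 + s5(182) → 342
191 + 342 → 533
Each symbol's bit-cost is frequency × depth; summing gives 1318 bits (equivalently 92 + 160 + 191 + 342 + 533).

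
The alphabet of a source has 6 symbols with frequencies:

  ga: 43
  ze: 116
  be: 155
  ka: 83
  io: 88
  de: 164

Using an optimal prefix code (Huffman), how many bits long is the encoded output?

1628

Greedily combine the two least-frequent nodes:
combine ga(43), ka(83) → 126
combine io(88), ze(116) → 204
combine 126, be(155) → 281
combine de(164), 204 → 368
combine 281, 368 → 649
Each symbol's bit-cost is frequency × depth; summing gives 1628 bits (equivalently 126 + 204 + 281 + 368 + 649).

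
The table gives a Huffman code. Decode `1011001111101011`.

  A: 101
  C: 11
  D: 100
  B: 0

ADCCABC

Read left to right; each codeword is recognised as soon as it completes (prefix code):
  101→A | 100→D | 11→C | 11→C | 101→A | 0→B | 11→C
Decoded message: ADCCABC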